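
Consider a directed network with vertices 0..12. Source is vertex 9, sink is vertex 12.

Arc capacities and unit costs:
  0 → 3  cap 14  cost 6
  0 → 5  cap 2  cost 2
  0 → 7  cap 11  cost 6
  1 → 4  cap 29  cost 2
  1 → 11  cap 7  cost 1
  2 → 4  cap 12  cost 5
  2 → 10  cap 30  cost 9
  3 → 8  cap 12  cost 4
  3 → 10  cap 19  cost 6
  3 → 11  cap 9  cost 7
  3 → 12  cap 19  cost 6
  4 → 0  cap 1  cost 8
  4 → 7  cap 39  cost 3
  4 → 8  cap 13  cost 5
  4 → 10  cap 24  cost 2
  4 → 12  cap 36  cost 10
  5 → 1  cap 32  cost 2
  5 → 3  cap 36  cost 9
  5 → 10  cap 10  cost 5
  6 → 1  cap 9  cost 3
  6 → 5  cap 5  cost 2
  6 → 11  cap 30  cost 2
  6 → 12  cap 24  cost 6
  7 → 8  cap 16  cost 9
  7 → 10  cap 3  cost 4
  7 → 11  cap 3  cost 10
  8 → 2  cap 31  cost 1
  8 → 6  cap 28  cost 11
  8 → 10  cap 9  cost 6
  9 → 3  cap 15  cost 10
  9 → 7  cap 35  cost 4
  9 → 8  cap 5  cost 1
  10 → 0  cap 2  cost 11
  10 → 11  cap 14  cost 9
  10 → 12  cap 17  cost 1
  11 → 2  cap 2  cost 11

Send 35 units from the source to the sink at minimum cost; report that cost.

Minimum cost for 35 units: 584

shortest-cost path #1: 9→8→10→12 push 5 @ unit cost 8 (adds 40)
shortest-cost path #2: 9→7→10→12 push 3 @ unit cost 9 (adds 27)
shortest-cost path #3: 9→3→12 push 15 @ unit cost 16 (adds 240)
shortest-cost path #4: 9→7→8→10→12 push 4 @ unit cost 20 (adds 80)
shortest-cost path #5: 9→7→8→2→4→10→12 push 5 @ unit cost 22 (adds 110)
shortest-cost path #6: 9→7→8→2→4→12 push 3 @ unit cost 29 (adds 87)
total cost = 584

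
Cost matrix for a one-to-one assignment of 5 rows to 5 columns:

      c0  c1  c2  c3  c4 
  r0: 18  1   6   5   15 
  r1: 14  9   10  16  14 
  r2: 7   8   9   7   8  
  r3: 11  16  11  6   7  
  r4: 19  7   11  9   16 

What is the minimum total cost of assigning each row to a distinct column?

Minimum assignment cost: 34

optimal assignment: row0→col1 (cost 1), row1→col2 (cost 10), row2→col0 (cost 7), row3→col4 (cost 7), row4→col3 (cost 9)
total = 1 + 10 + 7 + 7 + 9 = 34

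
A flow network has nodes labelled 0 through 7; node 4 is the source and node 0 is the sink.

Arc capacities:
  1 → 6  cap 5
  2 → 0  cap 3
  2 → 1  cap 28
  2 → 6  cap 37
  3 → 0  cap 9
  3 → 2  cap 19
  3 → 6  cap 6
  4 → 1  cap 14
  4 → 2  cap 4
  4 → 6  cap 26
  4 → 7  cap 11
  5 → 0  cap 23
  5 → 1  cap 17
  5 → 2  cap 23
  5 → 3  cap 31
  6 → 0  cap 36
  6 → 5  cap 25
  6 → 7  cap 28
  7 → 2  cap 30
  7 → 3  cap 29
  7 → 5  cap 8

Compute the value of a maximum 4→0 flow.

augment #1: 4→2→0 bottleneck 3, total now 3
augment #2: 4→6→0 bottleneck 26, total now 29
augment #3: 4→1→6→0 bottleneck 5, total now 34
augment #4: 4→2→6→0 bottleneck 1, total now 35
augment #5: 4→7→3→0 bottleneck 9, total now 44
augment #6: 4→7→5→0 bottleneck 2, total now 46

Maximum flow value: 46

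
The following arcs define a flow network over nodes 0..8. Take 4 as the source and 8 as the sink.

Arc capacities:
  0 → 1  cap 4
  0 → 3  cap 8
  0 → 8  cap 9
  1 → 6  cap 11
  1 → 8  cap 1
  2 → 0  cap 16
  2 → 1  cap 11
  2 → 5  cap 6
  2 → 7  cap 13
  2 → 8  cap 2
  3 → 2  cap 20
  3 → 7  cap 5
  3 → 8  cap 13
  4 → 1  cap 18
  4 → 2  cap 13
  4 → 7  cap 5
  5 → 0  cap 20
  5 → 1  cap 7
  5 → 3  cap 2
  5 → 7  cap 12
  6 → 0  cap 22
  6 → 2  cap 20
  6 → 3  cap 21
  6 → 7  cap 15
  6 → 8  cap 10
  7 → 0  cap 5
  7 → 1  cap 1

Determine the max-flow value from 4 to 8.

augment #1: 4→1→8 bottleneck 1, total now 1
augment #2: 4→2→8 bottleneck 2, total now 3
augment #3: 4→1→6→8 bottleneck 10, total now 13
augment #4: 4→2→0→8 bottleneck 9, total now 22
augment #5: 4→1→6→3→8 bottleneck 1, total now 23
augment #6: 4→2→0→3→8 bottleneck 2, total now 25
augment #7: 4→7→0→3→8 bottleneck 5, total now 30

Maximum flow value: 30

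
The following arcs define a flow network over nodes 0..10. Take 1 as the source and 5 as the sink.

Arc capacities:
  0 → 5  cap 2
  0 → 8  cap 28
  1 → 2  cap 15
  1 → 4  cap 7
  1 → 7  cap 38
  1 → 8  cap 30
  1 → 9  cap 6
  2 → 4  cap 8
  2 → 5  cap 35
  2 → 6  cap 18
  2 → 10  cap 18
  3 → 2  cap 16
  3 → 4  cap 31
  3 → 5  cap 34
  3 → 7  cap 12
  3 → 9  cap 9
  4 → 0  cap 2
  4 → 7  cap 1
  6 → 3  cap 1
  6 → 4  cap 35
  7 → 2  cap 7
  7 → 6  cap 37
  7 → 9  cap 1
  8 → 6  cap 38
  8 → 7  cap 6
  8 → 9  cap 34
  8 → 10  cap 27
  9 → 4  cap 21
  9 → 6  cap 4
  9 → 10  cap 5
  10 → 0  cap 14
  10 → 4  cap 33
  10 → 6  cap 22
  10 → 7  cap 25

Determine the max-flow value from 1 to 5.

augment #1: 1→2→5 bottleneck 15, total now 15
augment #2: 1→4→0→5 bottleneck 2, total now 17
augment #3: 1→7→2→5 bottleneck 7, total now 24
augment #4: 1→7→6→3→5 bottleneck 1, total now 25

Maximum flow value: 25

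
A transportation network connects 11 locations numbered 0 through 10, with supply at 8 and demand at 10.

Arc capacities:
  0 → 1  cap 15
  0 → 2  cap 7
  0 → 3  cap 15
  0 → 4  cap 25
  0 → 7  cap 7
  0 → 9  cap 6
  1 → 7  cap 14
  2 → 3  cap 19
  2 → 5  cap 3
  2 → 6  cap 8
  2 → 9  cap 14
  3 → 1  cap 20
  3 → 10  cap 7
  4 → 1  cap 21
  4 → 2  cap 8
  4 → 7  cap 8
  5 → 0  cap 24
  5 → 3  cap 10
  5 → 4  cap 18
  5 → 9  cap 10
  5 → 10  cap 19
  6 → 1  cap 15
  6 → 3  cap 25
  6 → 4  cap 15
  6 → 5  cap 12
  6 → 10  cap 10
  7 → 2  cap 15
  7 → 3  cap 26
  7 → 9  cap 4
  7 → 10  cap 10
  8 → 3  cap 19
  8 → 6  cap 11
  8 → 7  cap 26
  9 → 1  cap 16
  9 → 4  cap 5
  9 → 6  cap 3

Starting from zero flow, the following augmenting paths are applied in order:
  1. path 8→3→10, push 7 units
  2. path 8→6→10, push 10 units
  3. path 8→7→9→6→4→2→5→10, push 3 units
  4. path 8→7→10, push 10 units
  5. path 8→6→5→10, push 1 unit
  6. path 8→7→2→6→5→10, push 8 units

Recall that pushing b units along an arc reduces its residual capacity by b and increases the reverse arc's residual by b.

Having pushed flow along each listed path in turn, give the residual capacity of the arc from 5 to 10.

Residual capacity of (5,10): 7

after path 1 (8→3→10, push 7): res(5,10)=19
after path 2 (8→6→10, push 10): res(5,10)=19
after path 3 (8→7→9→6→4→2→5→10, push 3): res(5,10)=16
after path 4 (8→7→10, push 10): res(5,10)=16
after path 5 (8→6→5→10, push 1): res(5,10)=15
after path 6 (8→7→2→6→5→10, push 8): res(5,10)=7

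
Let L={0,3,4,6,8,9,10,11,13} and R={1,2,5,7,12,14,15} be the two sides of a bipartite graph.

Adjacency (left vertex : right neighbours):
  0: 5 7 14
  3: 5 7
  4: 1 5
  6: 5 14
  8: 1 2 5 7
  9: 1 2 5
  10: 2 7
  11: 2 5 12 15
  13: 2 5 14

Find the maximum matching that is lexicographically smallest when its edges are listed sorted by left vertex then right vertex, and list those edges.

Lex-smallest maximum matching: {(0,5), (3,7), (4,1), (6,14), (8,2), (11,12)}

|M| = 6 (so the lex-smallest maximum matching has 6 edges)
process left vertices in ascending order; for each, take the smallest-labelled available neighbour that still permits 6 edges overall, or leave it unmatched if none does
lex-smallest matching: {0-5, 3-7, 4-1, 6-14, 8-2, 11-12}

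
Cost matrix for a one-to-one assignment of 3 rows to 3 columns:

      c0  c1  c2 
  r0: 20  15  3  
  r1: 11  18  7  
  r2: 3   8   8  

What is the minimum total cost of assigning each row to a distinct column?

Minimum assignment cost: 22

optimal assignment: row0→col2 (cost 3), row1→col0 (cost 11), row2→col1 (cost 8)
total = 3 + 11 + 8 = 22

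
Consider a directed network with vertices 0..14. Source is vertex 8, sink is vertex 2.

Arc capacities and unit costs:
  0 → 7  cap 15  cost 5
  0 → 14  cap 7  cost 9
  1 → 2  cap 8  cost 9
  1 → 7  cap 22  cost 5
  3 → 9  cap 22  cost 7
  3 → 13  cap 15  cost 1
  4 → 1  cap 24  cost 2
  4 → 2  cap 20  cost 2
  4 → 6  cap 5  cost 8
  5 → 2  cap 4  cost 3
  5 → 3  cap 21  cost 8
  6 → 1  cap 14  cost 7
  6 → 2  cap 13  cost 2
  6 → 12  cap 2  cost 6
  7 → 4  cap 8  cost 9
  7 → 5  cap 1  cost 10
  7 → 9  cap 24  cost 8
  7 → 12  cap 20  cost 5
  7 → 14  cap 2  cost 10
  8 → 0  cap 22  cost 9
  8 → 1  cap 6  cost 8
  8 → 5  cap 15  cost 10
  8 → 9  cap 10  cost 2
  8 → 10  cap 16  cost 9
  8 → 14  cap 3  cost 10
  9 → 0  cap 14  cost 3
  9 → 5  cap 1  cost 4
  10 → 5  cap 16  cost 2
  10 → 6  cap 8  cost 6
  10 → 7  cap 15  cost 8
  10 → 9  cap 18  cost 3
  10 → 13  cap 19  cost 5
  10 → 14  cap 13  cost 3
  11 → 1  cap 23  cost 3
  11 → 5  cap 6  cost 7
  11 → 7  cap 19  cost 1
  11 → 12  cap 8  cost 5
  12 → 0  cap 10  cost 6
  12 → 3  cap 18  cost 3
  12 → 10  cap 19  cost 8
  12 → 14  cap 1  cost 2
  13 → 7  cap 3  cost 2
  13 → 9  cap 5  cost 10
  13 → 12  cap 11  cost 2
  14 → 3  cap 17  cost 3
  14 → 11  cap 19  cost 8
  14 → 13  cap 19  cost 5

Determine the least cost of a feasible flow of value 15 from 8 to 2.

shortest-cost path #1: 8→9→5→2 push 1 @ unit cost 9 (adds 9)
shortest-cost path #2: 8→5→2 push 3 @ unit cost 13 (adds 39)
shortest-cost path #3: 8→1→2 push 6 @ unit cost 17 (adds 102)
shortest-cost path #4: 8→10→6→2 push 5 @ unit cost 17 (adds 85)
total cost = 235

Minimum cost for 15 units: 235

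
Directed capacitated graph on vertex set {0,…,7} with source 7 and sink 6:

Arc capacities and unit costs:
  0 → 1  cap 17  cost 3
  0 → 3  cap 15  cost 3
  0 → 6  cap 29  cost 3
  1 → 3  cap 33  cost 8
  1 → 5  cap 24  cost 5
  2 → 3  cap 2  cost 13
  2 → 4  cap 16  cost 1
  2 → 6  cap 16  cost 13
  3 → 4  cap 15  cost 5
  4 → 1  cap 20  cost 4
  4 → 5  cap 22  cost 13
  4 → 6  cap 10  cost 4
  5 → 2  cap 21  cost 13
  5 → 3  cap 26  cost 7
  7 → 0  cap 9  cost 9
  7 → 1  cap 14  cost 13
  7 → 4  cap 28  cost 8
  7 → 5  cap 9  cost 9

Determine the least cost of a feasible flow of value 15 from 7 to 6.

Minimum cost for 15 units: 180

shortest-cost path #1: 7→0→6 push 9 @ unit cost 12 (adds 108)
shortest-cost path #2: 7→4→6 push 6 @ unit cost 12 (adds 72)
total cost = 180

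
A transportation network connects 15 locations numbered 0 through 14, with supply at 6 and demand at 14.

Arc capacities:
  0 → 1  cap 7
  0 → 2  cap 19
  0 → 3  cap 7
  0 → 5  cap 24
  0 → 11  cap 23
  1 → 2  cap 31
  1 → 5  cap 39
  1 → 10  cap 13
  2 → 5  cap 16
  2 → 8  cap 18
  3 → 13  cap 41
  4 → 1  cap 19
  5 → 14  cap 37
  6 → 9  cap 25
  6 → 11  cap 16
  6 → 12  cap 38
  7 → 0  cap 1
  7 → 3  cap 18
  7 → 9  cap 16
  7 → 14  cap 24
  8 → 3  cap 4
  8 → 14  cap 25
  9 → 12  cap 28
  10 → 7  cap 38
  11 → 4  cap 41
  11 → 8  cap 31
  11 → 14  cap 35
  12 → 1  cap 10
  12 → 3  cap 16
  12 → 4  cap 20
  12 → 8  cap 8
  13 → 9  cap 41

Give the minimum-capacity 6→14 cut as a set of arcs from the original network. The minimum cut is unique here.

Min-cut arcs: {(4,1), (6,11), (12,1), (12,8)} (total capacity 53)

augment #1: 6→11→14 push 16
augment #2: 6→12→8→14 push 8
augment #3: 6→12→1→5→14 push 10
augment #4: 6→12→4→1→5→14 push 19
max flow = 53; residual-reachable set from 6 gives S-side
cut edges (S→T): {(4,1), (6,11), (12,1), (12,8)} total cap 53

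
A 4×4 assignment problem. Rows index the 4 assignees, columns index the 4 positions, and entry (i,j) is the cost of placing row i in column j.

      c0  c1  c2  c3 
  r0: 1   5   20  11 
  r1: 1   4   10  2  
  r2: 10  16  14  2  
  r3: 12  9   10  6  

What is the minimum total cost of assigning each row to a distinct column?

optimal assignment: row0→col0 (cost 1), row1→col1 (cost 4), row2→col3 (cost 2), row3→col2 (cost 10)
total = 1 + 4 + 2 + 10 = 17

Minimum assignment cost: 17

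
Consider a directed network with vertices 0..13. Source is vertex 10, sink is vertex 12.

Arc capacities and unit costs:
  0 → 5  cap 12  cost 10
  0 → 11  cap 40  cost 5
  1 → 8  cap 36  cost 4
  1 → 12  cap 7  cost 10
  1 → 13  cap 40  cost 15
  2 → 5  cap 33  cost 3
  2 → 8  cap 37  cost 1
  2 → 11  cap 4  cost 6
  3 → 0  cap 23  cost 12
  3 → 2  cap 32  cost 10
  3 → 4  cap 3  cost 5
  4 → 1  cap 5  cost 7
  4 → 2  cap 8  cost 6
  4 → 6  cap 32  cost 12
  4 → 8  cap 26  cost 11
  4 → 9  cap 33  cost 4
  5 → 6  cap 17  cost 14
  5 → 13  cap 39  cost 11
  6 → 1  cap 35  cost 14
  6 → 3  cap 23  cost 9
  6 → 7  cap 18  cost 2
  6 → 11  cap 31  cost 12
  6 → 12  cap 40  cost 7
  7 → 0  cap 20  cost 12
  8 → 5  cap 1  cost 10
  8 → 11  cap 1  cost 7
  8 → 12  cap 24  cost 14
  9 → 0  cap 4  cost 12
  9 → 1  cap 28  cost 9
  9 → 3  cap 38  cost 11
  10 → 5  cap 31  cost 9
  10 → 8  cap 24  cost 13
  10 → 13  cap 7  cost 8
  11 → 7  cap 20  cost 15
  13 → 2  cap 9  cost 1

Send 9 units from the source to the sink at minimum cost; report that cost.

shortest-cost path #1: 10→13→2→8→12 push 7 @ unit cost 24 (adds 168)
shortest-cost path #2: 10→8→12 push 2 @ unit cost 27 (adds 54)
total cost = 222

Minimum cost for 9 units: 222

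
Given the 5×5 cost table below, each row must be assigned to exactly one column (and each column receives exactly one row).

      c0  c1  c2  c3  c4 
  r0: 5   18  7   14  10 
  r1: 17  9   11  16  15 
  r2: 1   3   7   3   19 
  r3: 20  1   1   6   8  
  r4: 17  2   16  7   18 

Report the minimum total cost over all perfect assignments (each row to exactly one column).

optimal assignment: row0→col0 (cost 5), row1→col4 (cost 15), row2→col3 (cost 3), row3→col2 (cost 1), row4→col1 (cost 2)
total = 5 + 15 + 3 + 1 + 2 = 26

Minimum assignment cost: 26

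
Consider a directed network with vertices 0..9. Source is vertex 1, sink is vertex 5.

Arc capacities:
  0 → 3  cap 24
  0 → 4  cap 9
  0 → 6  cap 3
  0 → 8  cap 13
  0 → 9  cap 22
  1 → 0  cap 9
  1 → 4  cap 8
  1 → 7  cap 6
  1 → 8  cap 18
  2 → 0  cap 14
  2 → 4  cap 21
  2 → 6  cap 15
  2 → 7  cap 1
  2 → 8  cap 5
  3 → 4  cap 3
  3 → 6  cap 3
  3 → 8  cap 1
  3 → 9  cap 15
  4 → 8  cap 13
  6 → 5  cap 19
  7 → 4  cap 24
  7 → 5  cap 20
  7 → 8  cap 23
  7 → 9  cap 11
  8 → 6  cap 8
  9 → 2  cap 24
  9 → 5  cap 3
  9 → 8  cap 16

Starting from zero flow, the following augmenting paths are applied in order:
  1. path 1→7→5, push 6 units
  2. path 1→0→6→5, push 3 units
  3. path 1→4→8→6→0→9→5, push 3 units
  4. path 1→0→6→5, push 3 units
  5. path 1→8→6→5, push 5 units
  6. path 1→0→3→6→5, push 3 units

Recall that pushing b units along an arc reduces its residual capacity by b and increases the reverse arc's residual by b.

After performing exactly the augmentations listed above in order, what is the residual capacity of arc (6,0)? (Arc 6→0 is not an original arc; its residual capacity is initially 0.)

after path 1 (1→7→5, push 6): res(6,0)=0
after path 2 (1→0→6→5, push 3): res(6,0)=3
after path 3 (1→4→8→6→0→9→5, push 3): res(6,0)=0
after path 4 (1→0→6→5, push 3): res(6,0)=3
after path 5 (1→8→6→5, push 5): res(6,0)=3
after path 6 (1→0→3→6→5, push 3): res(6,0)=3

Residual capacity of (6,0): 3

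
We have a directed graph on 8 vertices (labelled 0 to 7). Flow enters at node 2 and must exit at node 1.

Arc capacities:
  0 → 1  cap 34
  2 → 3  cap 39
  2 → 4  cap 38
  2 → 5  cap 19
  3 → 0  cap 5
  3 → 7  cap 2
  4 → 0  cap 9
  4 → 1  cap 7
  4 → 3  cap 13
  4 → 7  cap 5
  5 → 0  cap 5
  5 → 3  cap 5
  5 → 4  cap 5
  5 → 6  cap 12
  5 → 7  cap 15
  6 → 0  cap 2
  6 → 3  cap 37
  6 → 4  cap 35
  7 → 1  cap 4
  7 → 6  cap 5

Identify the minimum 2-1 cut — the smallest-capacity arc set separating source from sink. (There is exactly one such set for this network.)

Min-cut arcs: {(3,0), (4,0), (4,1), (5,0), (6,0), (7,1)} (total capacity 32)

augment #1: 2→4→1 push 7
augment #2: 2→3→0→1 push 5
augment #3: 2→3→7→1 push 2
augment #4: 2→4→0→1 push 9
augment #5: 2→4→7→1 push 2
augment #6: 2→5→0→1 push 5
augment #7: 2→5→6→0→1 push 2
max flow = 32; residual-reachable set from 2 gives S-side
cut edges (S→T): {(3,0), (4,0), (4,1), (5,0), (6,0), (7,1)} total cap 32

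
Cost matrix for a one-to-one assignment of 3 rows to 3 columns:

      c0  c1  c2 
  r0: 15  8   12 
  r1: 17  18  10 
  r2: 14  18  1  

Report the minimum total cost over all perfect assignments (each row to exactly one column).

Minimum assignment cost: 26

optimal assignment: row0→col1 (cost 8), row1→col0 (cost 17), row2→col2 (cost 1)
total = 8 + 17 + 1 = 26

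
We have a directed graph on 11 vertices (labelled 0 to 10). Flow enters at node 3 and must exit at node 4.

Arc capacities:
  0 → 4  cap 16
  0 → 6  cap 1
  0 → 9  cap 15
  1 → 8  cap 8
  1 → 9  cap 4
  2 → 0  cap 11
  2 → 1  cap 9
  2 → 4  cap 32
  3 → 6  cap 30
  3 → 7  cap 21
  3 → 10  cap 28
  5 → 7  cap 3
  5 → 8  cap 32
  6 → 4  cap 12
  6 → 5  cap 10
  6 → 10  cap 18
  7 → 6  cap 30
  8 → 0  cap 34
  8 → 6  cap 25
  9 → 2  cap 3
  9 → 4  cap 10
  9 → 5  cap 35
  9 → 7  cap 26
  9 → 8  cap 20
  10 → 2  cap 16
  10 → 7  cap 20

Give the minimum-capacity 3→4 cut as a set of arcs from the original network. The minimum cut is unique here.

Min-cut arcs: {(6,4), (6,5), (10,2)} (total capacity 38)

augment #1: 3→6→4 push 12
augment #2: 3→10→2→4 push 16
augment #3: 3→6→5→8→0→4 push 10
max flow = 38; residual-reachable set from 3 gives S-side
cut edges (S→T): {(6,4), (6,5), (10,2)} total cap 38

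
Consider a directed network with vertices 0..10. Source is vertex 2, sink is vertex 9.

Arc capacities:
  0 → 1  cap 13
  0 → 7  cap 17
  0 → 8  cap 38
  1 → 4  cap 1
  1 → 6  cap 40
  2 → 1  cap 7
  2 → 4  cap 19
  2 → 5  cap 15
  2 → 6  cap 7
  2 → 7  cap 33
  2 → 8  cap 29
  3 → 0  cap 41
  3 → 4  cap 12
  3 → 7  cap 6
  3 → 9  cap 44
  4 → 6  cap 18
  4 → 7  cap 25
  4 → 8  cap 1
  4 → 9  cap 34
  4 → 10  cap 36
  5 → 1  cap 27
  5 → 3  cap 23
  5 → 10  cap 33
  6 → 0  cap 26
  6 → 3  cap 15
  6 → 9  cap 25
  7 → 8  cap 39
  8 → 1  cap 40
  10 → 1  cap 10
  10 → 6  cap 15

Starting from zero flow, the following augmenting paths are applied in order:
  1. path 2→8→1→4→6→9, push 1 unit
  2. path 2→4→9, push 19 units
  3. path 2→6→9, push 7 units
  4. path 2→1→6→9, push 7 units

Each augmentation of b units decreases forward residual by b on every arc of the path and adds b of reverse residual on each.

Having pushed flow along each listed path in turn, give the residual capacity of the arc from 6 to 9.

after path 1 (2→8→1→4→6→9, push 1): res(6,9)=24
after path 2 (2→4→9, push 19): res(6,9)=24
after path 3 (2→6→9, push 7): res(6,9)=17
after path 4 (2→1→6→9, push 7): res(6,9)=10

Residual capacity of (6,9): 10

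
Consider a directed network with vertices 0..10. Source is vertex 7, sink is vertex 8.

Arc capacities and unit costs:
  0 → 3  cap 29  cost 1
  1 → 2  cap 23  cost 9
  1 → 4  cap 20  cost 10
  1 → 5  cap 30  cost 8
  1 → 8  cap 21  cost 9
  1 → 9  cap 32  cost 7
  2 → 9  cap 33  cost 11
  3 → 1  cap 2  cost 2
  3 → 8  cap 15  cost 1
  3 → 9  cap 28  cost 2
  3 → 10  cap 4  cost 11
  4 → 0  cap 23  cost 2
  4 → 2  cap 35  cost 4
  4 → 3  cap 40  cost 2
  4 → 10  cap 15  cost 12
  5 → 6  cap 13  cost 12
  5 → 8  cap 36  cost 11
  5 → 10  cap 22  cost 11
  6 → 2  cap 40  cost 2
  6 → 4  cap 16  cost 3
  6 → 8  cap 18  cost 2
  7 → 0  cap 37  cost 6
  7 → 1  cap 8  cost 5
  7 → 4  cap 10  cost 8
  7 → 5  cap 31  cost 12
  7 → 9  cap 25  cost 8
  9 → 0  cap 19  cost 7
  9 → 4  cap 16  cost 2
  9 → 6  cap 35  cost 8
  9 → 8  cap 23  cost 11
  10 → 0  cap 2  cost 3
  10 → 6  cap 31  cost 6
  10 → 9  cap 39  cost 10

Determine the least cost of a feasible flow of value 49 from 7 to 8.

Minimum cost for 49 units: 706

shortest-cost path #1: 7→0→3→8 push 15 @ unit cost 8 (adds 120)
shortest-cost path #2: 7→1→8 push 8 @ unit cost 14 (adds 112)
shortest-cost path #3: 7→9→6→8 push 18 @ unit cost 18 (adds 324)
shortest-cost path #4: 7→0→3→1→8 push 2 @ unit cost 18 (adds 36)
shortest-cost path #5: 7→9→8 push 6 @ unit cost 19 (adds 114)
total cost = 706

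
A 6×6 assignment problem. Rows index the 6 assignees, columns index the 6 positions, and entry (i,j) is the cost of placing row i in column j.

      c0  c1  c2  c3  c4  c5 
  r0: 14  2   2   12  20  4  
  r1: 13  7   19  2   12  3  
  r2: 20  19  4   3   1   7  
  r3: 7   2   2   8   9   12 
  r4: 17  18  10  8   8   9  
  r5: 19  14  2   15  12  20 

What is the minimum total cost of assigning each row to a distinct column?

Minimum assignment cost: 23

one of 2 optimal assignments: row0→col1 (cost 2), row1→col3 (cost 2), row2→col4 (cost 1), row3→col0 (cost 7), row4→col5 (cost 9), row5→col2 (cost 2)
total = 2 + 2 + 1 + 7 + 9 + 2 = 23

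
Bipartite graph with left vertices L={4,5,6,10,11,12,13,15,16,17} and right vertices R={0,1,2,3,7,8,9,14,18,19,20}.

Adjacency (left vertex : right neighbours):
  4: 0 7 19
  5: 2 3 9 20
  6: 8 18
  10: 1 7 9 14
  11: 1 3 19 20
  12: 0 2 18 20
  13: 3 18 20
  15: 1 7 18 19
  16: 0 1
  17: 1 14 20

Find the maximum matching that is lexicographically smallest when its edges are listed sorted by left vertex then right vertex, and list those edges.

|M| = 10 (so the lex-smallest maximum matching has 10 edges)
process left vertices in ascending order; for each, take the smallest-labelled available neighbour that still permits 10 edges overall, or leave it unmatched if none does
lex-smallest matching: {4-0, 5-2, 6-8, 10-7, 11-3, 12-18, 13-20, 15-19, 16-1, 17-14}

Lex-smallest maximum matching: {(4,0), (5,2), (6,8), (10,7), (11,3), (12,18), (13,20), (15,19), (16,1), (17,14)}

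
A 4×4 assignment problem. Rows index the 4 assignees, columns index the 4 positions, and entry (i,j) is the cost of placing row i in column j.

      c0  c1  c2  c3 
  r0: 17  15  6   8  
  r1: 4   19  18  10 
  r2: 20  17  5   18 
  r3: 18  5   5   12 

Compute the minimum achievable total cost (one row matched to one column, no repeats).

Minimum assignment cost: 22

optimal assignment: row0→col3 (cost 8), row1→col0 (cost 4), row2→col2 (cost 5), row3→col1 (cost 5)
total = 8 + 4 + 5 + 5 = 22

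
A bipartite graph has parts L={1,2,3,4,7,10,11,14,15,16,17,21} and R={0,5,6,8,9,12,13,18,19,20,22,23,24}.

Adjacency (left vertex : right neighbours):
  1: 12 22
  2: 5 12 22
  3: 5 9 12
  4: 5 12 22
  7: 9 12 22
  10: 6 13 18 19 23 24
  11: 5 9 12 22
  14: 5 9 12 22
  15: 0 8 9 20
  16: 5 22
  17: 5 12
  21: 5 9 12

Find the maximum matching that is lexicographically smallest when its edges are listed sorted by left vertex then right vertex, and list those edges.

Lex-smallest maximum matching: {(1,12), (2,5), (3,9), (4,22), (10,6), (15,0)}

|M| = 6 (so the lex-smallest maximum matching has 6 edges)
process left vertices in ascending order; for each, take the smallest-labelled available neighbour that still permits 6 edges overall, or leave it unmatched if none does
lex-smallest matching: {1-12, 2-5, 3-9, 4-22, 10-6, 15-0}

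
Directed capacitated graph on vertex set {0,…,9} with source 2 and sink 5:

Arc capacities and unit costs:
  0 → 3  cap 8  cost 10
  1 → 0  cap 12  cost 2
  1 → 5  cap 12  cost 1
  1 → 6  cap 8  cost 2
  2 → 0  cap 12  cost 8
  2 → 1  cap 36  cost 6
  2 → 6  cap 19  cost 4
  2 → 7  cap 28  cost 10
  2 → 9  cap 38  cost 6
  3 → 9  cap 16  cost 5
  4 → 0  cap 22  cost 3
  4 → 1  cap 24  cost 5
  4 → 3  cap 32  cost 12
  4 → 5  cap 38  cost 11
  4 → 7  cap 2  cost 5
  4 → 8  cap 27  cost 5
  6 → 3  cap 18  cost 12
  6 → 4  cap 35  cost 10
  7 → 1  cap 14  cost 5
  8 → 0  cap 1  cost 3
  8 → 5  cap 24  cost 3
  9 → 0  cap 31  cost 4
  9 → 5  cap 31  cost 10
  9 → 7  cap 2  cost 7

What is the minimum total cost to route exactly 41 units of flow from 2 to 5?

shortest-cost path #1: 2→1→5 push 12 @ unit cost 7 (adds 84)
shortest-cost path #2: 2→9→5 push 29 @ unit cost 16 (adds 464)
total cost = 548

Minimum cost for 41 units: 548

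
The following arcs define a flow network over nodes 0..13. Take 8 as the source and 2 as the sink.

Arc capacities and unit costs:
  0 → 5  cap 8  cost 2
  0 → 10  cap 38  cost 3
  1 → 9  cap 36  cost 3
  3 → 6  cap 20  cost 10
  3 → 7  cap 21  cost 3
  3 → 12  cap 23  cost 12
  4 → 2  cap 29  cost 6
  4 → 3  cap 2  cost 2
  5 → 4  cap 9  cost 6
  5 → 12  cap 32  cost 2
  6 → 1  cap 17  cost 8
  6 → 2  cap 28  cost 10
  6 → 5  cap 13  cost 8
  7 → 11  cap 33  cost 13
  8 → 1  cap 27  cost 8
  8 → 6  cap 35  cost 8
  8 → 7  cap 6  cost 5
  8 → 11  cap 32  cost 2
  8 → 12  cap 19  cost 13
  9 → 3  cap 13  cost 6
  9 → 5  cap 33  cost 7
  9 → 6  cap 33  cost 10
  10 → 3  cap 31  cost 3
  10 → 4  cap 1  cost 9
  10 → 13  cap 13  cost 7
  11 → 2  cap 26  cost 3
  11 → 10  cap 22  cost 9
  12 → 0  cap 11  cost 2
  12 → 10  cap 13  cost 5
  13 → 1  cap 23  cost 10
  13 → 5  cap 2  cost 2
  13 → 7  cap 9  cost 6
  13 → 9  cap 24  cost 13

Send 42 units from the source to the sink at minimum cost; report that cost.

Minimum cost for 42 units: 418

shortest-cost path #1: 8→11→2 push 26 @ unit cost 5 (adds 130)
shortest-cost path #2: 8→6→2 push 16 @ unit cost 18 (adds 288)
total cost = 418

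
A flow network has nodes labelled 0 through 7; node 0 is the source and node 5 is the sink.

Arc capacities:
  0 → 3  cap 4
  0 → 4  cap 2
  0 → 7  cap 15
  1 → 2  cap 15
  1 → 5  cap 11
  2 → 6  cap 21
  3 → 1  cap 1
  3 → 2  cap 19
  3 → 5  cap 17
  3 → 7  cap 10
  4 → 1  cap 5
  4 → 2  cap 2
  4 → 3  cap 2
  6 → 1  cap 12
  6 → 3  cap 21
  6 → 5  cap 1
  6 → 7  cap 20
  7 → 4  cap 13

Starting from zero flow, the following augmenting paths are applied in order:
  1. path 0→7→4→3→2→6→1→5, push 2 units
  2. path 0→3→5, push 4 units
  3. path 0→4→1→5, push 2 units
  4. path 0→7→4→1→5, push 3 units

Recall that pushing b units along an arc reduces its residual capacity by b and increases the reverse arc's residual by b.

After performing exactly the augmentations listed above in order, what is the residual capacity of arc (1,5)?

after path 1 (0→7→4→3→2→6→1→5, push 2): res(1,5)=9
after path 2 (0→3→5, push 4): res(1,5)=9
after path 3 (0→4→1→5, push 2): res(1,5)=7
after path 4 (0→7→4→1→5, push 3): res(1,5)=4

Residual capacity of (1,5): 4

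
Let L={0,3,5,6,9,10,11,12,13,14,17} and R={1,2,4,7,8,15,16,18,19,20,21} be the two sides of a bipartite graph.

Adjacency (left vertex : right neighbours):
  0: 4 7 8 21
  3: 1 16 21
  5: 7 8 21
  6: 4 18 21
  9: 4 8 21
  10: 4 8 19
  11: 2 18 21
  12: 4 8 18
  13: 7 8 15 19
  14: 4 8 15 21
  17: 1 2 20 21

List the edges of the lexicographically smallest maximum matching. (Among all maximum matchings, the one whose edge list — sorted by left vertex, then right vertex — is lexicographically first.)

|M| = 10 (so the lex-smallest maximum matching has 10 edges)
process left vertices in ascending order; for each, take the smallest-labelled available neighbour that still permits 10 edges overall, or leave it unmatched if none does
lex-smallest matching: {0-4, 3-1, 5-7, 6-18, 9-8, 10-19, 11-2, 13-15, 14-21, 17-20}

Lex-smallest maximum matching: {(0,4), (3,1), (5,7), (6,18), (9,8), (10,19), (11,2), (13,15), (14,21), (17,20)}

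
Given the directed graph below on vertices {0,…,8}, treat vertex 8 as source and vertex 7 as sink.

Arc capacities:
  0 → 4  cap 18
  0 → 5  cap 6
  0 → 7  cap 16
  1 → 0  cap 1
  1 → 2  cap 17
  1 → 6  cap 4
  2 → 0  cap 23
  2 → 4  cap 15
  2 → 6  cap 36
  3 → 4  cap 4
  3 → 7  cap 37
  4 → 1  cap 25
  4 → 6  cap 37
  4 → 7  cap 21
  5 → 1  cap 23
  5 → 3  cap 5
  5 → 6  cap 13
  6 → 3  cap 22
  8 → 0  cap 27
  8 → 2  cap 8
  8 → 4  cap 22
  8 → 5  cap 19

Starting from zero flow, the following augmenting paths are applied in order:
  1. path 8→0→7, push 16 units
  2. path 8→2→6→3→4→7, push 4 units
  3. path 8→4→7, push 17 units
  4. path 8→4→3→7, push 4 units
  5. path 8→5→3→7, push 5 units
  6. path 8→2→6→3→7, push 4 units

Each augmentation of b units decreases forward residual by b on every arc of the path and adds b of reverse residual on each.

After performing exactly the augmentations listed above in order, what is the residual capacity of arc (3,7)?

after path 1 (8→0→7, push 16): res(3,7)=37
after path 2 (8→2→6→3→4→7, push 4): res(3,7)=37
after path 3 (8→4→7, push 17): res(3,7)=37
after path 4 (8→4→3→7, push 4): res(3,7)=33
after path 5 (8→5→3→7, push 5): res(3,7)=28
after path 6 (8→2→6→3→7, push 4): res(3,7)=24

Residual capacity of (3,7): 24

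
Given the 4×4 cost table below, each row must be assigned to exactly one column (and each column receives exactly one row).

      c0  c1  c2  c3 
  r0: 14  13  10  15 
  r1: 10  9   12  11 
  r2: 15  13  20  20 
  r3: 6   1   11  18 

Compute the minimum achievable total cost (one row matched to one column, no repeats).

optimal assignment: row0→col2 (cost 10), row1→col3 (cost 11), row2→col0 (cost 15), row3→col1 (cost 1)
total = 10 + 11 + 15 + 1 = 37

Minimum assignment cost: 37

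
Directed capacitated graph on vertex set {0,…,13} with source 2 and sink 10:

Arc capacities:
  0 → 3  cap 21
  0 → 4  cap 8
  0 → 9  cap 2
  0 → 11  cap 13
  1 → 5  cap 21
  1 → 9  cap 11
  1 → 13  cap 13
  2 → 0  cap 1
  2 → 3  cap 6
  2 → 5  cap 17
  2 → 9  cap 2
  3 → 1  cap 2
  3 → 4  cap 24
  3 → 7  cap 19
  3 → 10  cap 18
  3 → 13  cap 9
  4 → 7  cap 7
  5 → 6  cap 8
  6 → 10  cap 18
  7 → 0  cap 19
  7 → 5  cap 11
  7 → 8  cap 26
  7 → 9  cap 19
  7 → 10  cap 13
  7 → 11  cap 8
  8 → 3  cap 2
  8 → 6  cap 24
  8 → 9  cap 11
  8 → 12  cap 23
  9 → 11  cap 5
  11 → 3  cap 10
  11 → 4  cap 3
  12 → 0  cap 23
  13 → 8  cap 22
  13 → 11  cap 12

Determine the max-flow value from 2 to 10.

augment #1: 2→3→10 bottleneck 6, total now 6
augment #2: 2→0→3→10 bottleneck 1, total now 7
augment #3: 2→5→6→10 bottleneck 8, total now 15
augment #4: 2→9→11→3→10 bottleneck 2, total now 17

Maximum flow value: 17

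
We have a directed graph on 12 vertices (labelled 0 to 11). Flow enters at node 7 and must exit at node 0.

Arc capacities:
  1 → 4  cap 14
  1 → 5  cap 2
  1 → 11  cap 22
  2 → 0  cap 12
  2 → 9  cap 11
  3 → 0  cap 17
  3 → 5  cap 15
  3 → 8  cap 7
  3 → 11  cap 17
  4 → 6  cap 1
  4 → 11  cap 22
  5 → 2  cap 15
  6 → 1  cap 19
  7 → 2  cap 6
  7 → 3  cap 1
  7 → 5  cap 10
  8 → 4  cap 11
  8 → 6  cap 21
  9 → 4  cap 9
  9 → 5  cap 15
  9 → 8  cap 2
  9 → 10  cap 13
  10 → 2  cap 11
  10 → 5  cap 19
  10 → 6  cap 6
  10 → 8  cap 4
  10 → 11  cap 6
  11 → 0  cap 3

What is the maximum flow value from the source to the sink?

Maximum flow value: 16

augment #1: 7→2→0 bottleneck 6, total now 6
augment #2: 7→3→0 bottleneck 1, total now 7
augment #3: 7→5→2→0 bottleneck 6, total now 13
augment #4: 7→5→2→9→4→11→0 bottleneck 3, total now 16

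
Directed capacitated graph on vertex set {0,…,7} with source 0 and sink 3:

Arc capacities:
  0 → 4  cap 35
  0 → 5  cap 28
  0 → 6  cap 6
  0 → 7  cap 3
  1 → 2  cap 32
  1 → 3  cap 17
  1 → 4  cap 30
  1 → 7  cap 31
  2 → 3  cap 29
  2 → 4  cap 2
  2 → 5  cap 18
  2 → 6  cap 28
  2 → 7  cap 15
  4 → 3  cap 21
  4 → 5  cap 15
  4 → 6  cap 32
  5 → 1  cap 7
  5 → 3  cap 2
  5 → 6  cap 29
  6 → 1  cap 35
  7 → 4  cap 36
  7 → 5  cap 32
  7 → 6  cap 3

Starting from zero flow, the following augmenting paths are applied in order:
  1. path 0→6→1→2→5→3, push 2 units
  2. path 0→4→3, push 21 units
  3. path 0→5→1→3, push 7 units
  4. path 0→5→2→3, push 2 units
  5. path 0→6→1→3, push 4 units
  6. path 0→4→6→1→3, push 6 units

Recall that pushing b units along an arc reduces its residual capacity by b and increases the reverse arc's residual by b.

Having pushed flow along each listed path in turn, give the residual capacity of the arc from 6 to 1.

after path 1 (0→6→1→2→5→3, push 2): res(6,1)=33
after path 2 (0→4→3, push 21): res(6,1)=33
after path 3 (0→5→1→3, push 7): res(6,1)=33
after path 4 (0→5→2→3, push 2): res(6,1)=33
after path 5 (0→6→1→3, push 4): res(6,1)=29
after path 6 (0→4→6→1→3, push 6): res(6,1)=23

Residual capacity of (6,1): 23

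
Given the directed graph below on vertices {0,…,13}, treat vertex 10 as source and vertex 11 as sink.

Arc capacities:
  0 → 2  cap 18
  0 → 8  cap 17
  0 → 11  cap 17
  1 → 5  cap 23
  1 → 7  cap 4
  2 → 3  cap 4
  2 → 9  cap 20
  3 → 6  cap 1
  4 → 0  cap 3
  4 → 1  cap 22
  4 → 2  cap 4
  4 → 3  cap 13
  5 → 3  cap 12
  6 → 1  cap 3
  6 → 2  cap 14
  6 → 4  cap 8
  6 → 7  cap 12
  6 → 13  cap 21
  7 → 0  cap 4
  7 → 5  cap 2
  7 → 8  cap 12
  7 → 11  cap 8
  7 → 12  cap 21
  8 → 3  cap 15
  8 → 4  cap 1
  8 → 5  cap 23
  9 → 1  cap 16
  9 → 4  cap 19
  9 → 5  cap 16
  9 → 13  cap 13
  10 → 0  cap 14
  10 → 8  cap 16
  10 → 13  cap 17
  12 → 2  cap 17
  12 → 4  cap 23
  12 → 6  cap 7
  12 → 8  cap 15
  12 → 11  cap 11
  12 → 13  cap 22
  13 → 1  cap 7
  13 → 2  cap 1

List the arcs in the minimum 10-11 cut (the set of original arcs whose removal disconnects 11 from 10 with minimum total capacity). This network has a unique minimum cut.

augment #1: 10→0→11 push 14
augment #2: 10→8→4→0→11 push 1
augment #3: 10→13→1→7→11 push 4
augment #4: 10→8→3→6→7→11 push 1
augment #5: 10→13→2→9→4→0→11 push 1
max flow = 21; residual-reachable set from 10 gives S-side
cut edges (S→T): {(1,7), (3,6), (8,4), (10,0), (13,2)} total cap 21

Min-cut arcs: {(1,7), (3,6), (8,4), (10,0), (13,2)} (total capacity 21)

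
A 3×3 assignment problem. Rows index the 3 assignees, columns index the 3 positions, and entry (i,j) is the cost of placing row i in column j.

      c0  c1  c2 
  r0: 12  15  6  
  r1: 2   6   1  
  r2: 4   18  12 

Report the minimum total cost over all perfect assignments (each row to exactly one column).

Minimum assignment cost: 16

optimal assignment: row0→col2 (cost 6), row1→col1 (cost 6), row2→col0 (cost 4)
total = 6 + 6 + 4 = 16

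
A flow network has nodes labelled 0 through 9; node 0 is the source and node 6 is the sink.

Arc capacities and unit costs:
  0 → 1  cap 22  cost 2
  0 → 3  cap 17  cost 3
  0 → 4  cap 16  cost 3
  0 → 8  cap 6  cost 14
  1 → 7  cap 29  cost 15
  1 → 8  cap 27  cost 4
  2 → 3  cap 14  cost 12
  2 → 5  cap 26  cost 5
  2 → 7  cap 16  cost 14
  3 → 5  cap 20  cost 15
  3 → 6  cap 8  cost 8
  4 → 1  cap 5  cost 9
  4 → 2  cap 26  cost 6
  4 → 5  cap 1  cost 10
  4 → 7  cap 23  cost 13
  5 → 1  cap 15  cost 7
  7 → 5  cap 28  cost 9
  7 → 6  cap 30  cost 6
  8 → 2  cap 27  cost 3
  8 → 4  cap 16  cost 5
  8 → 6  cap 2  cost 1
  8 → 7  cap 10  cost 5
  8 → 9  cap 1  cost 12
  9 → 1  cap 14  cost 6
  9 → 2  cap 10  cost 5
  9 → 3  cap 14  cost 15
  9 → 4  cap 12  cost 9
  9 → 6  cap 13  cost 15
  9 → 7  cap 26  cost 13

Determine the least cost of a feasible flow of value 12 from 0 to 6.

shortest-cost path #1: 0→1→8→6 push 2 @ unit cost 7 (adds 14)
shortest-cost path #2: 0→3→6 push 8 @ unit cost 11 (adds 88)
shortest-cost path #3: 0→1→8→7→6 push 2 @ unit cost 17 (adds 34)
total cost = 136

Minimum cost for 12 units: 136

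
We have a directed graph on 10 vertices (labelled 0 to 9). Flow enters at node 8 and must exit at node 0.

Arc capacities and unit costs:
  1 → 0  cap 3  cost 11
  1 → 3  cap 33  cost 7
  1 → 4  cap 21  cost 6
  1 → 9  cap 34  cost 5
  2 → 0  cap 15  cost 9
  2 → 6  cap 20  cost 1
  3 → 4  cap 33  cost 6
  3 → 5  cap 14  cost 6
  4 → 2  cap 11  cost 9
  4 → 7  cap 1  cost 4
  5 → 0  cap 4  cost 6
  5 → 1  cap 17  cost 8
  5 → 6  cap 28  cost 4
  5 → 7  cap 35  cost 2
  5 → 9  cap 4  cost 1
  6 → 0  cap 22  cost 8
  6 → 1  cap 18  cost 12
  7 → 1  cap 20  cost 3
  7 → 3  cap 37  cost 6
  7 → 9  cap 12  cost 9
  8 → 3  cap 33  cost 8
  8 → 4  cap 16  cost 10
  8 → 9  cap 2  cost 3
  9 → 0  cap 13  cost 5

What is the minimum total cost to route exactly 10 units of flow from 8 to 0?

shortest-cost path #1: 8→9→0 push 2 @ unit cost 8 (adds 16)
shortest-cost path #2: 8→3→5→0 push 4 @ unit cost 20 (adds 80)
shortest-cost path #3: 8→3→5→9→0 push 4 @ unit cost 20 (adds 80)
total cost = 176

Minimum cost for 10 units: 176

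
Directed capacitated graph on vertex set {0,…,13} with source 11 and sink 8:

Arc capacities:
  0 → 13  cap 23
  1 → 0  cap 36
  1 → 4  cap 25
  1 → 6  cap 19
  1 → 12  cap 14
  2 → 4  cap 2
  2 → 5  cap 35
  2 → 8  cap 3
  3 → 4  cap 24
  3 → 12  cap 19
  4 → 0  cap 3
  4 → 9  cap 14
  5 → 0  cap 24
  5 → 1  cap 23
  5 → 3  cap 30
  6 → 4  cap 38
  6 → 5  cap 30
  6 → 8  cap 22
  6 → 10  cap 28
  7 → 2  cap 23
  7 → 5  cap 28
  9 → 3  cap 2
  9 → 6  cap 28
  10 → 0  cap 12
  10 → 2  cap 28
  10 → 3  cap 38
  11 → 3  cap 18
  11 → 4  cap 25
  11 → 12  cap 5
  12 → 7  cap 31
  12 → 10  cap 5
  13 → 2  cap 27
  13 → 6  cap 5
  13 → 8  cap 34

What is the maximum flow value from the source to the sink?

augment #1: 11→4→0→13→8 bottleneck 3, total now 3
augment #2: 11→4→9→6→8 bottleneck 14, total now 17
augment #3: 11→12→7→2→8 bottleneck 3, total now 20
augment #4: 11→12→10→0→13→8 bottleneck 2, total now 22
augment #5: 11→3→12→10→0→13→8 bottleneck 3, total now 25
augment #6: 11→3→12→7→5→0→13→8 bottleneck 15, total now 40

Maximum flow value: 40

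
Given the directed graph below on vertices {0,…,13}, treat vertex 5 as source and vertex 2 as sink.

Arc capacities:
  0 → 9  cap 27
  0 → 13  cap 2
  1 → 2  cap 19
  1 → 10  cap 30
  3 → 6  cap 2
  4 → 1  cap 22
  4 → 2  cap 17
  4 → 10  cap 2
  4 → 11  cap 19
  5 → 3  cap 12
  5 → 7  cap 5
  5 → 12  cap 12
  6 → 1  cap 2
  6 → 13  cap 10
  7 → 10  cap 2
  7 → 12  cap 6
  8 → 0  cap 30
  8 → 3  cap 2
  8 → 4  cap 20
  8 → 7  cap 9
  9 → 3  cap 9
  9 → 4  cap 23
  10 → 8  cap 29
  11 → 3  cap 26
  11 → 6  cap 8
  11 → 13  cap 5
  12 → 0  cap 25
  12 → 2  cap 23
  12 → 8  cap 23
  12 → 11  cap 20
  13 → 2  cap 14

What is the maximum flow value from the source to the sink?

Maximum flow value: 19

augment #1: 5→12→2 bottleneck 12, total now 12
augment #2: 5→7→12→2 bottleneck 5, total now 17
augment #3: 5→3→6→1→2 bottleneck 2, total now 19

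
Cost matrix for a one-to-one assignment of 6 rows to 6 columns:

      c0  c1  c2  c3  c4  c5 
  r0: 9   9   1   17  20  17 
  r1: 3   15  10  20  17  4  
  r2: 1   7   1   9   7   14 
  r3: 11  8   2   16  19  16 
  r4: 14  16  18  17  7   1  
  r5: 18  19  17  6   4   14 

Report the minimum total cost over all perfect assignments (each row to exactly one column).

one of 2 optimal assignments: row0→col2 (cost 1), row1→col0 (cost 3), row2→col3 (cost 9), row3→col1 (cost 8), row4→col5 (cost 1), row5→col4 (cost 4)
total = 1 + 3 + 9 + 8 + 1 + 4 = 26

Minimum assignment cost: 26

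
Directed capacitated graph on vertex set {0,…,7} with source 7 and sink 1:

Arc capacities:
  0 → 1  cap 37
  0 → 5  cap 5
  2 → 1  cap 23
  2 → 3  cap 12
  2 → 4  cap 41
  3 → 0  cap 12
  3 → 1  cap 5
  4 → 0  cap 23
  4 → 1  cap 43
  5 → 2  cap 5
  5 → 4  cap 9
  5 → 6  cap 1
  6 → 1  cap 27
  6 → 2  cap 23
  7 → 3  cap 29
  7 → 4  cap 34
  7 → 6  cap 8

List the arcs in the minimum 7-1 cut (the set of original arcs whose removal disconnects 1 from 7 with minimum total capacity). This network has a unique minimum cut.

Min-cut arcs: {(3,0), (3,1), (7,4), (7,6)} (total capacity 59)

augment #1: 7→3→1 push 5
augment #2: 7→4→1 push 34
augment #3: 7→6→1 push 8
augment #4: 7→3→0→1 push 12
max flow = 59; residual-reachable set from 7 gives S-side
cut edges (S→T): {(3,0), (3,1), (7,4), (7,6)} total cap 59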